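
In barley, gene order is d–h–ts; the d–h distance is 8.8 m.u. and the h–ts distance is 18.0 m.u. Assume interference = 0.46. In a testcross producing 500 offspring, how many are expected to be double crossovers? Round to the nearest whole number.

4

Map distances give recombination frequencies of 0.088 and 0.180 for the two intervals.
With interference 0.46 (so coincidence = 0.54), expected double-crossover frequency = 0.088 × 0.180 × 0.54 = 0.00855.
Expected number = 0.00855 × 500 = 4.28 ≈ 4.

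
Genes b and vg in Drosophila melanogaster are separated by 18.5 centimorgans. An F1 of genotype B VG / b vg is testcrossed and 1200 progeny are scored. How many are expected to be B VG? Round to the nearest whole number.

A map distance of 18.5 centimorgans corresponds to a recombination frequency of 0.185.
The F1 is B VG / b vg, so B VG is a parental gamete class with expected frequency (1 − r)/2 = 0.815/2 = 0.4075.
Expected number = 0.4075 × 1200 = 489.00 ≈ 489.

489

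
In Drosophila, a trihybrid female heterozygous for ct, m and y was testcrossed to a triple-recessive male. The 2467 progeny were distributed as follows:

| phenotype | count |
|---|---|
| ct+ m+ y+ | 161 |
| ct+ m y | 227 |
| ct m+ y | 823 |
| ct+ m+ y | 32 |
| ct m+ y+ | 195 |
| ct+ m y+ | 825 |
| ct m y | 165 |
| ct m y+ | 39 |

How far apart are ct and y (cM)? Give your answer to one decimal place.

The two most frequent reciprocal classes, ct+ m y+ and ct m+ y, are the parental types, so the F1 was ct+ m y+ / ct m+ y.
The two rarest classes, ct m y+ and ct+ m+ y, are the double crossovers. Comparing them with the parentals, only the ct allele has switched, so ct is the middle locus and the order is y – ct – m.
Crossovers in the y–ct interval produce the single-crossover classes ct+ m y and ct m+ y+ (227 + 195 = 422) plus the double crossovers (71).
RF(y–ct) = (422 + 71) / 2467 = 493/2467 = 0.1998 → 20.0 cM.

20.0 cM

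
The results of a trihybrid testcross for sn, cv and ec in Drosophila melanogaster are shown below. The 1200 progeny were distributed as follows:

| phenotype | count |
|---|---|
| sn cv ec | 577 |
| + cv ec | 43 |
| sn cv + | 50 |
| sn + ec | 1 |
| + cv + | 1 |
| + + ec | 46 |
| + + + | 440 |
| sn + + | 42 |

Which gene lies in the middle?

The two most frequent reciprocal classes, sn cv ec and + + +, are the parental types, so the F1 was sn cv ec / + + +.
The two rarest classes, sn + ec and + cv +, are the double crossovers. Comparing them with the parentals, only the cv allele has switched, so cv is the middle locus and the order is sn – cv – ec.

cv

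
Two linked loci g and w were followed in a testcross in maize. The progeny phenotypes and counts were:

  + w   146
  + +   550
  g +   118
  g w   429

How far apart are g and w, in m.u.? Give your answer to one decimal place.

The two most frequent classes, + + (550) and g w (429), are the parental types, so the F1 was + + / g w.
The recombinant classes are + w and g +: 146 + 118 = 264.
Recombination frequency = 264/1243 = 0.2124 ≈ 21.2%, i.e. 21.2 m.u.

21.2 m.u.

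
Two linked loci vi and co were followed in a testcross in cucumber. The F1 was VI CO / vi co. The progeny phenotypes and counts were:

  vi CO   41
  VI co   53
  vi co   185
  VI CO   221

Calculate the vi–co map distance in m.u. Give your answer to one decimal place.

18.8 m.u.

The recombinant classes are VI co and vi CO: 53 + 41 = 94.
Recombination frequency = 94/500 = 0.1880 ≈ 18.8%, i.e. 18.8 m.u.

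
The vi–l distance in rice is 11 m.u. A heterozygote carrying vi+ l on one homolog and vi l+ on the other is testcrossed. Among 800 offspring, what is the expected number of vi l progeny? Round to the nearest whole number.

44

A map distance of 11 m.u. corresponds to a recombination frequency of 0.110.
The F1 is vi+ l / vi l+, so vi l is a recombinant gamete class with expected frequency r/2 = 0.110/2 = 0.0550.
Expected number = 0.0550 × 800 = 44.00 ≈ 44.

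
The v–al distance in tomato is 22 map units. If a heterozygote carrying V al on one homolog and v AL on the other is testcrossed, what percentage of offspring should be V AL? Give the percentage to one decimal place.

A map distance of 22 map units corresponds to a recombination frequency of 0.220.
The F1 is V al / v AL, so V AL is a recombinant gamete class with expected frequency r/2 = 0.220/2 = 0.1100.
That is 0.1100 = 11.0% of the progeny.

11.0%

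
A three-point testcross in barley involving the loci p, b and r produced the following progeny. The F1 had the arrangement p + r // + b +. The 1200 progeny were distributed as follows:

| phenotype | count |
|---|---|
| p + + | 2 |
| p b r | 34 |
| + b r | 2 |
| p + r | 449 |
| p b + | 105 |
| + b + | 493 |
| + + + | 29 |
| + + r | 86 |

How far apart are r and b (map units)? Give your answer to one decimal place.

The two rarest classes, p + + and + b r, are the double crossovers. Comparing them with the parentals, only the r allele has switched, so r is the middle locus and the order is p – r – b.
Crossovers in the r–b interval produce the single-crossover classes p b r and + + + (34 + 29 = 63) plus the double crossovers (4).
RF(r–b) = (63 + 4) / 1200 = 67/1200 = 0.0558 → 5.6 map units.

5.6 map units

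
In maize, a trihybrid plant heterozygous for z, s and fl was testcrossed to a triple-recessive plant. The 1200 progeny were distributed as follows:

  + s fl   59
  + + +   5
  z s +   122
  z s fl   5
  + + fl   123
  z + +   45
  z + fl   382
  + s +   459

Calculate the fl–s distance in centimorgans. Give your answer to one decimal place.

9.5 centimorgans

The two most frequent reciprocal classes, z + fl and + s +, are the parental types, so the F1 was z + fl / + s +.
The two rarest classes, z s fl and + + +, are the double crossovers. Comparing them with the parentals, only the s allele has switched, so s is the middle locus and the order is fl – s – z.
Crossovers in the fl–s interval produce the single-crossover classes z + + and + s fl (45 + 59 = 104) plus the double crossovers (10).
RF(fl–s) = (104 + 10) / 1200 = 114/1200 = 0.0950 → 9.5 centimorgans.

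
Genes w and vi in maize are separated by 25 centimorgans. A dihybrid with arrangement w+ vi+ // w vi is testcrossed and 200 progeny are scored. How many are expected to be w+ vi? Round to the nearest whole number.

A map distance of 25 centimorgans corresponds to a recombination frequency of 0.250.
The F1 is w+ vi+ / w vi, so w+ vi is a recombinant gamete class with expected frequency r/2 = 0.250/2 = 0.1250.
Expected number = 0.1250 × 200 = 25.00 ≈ 25.

25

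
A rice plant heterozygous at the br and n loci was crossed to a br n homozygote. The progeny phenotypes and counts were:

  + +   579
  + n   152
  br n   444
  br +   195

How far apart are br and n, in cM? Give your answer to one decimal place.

The two most frequent classes, + + (579) and br n (444), are the parental types, so the F1 was + + / br n.
The recombinant classes are + n and br +: 152 + 195 = 347.
Recombination frequency = 347/1370 = 0.2533 ≈ 25.3%, i.e. 25.3 cM.

25.3 cM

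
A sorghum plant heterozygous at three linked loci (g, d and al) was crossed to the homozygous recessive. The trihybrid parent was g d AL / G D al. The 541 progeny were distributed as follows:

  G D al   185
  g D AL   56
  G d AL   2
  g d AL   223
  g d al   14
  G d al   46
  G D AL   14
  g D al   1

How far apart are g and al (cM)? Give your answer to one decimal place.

The two rarest classes, G d AL and g D al, are the double crossovers. Comparing them with the parentals, only the g allele has switched, so g is the middle locus and the order is al – g – d.
Crossovers in the al–g interval produce the single-crossover classes g d al and G D AL (14 + 14 = 28) plus the double crossovers (3).
RF(al–g) = (28 + 3) / 541 = 31/541 = 0.0573 → 5.7 cM.

5.7 cM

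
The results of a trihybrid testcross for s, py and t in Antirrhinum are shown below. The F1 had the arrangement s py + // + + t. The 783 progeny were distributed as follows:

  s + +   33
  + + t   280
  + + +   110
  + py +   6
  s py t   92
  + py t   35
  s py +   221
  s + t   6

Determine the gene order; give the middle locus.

The two rarest classes, + py + and s + t, are the double crossovers. Comparing them with the parentals, only the s allele has switched, so s is the middle locus and the order is t – s – py.

s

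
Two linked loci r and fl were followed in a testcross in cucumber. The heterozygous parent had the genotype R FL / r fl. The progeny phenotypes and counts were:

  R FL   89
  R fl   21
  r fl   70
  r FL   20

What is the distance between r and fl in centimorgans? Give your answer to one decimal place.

20.5 centimorgans

The recombinant classes are R fl and r FL: 21 + 20 = 41.
Recombination frequency = 41/200 = 0.2050 ≈ 20.5%, i.e. 20.5 centimorgans.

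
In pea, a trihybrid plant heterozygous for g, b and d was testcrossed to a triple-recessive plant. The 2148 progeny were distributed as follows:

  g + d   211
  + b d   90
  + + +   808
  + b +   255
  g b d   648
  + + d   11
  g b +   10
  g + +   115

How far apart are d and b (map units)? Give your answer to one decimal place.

22.7 map units

The two most frequent reciprocal classes, g b d and + + +, are the parental types, so the F1 was g b d / + + +.
The two rarest classes, g b + and + + d, are the double crossovers. Comparing them with the parentals, only the d allele has switched, so d is the middle locus and the order is g – d – b.
Crossovers in the d–b interval produce the single-crossover classes g + d and + b + (211 + 255 = 466) plus the double crossovers (21).
RF(d–b) = (466 + 21) / 2148 = 487/2148 = 0.2267 → 22.7 map units.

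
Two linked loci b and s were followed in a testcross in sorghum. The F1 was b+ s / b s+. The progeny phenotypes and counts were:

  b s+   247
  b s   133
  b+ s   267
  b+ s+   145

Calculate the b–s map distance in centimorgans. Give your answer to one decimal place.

The recombinant classes are b+ s+ and b s: 145 + 133 = 278.
Recombination frequency = 278/792 = 0.3510 ≈ 35.1%, i.e. 35.1 centimorgans.

35.1 centimorgans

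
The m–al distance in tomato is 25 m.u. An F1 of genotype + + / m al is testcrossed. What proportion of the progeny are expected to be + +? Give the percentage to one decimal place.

37.5%

A map distance of 25 m.u. corresponds to a recombination frequency of 0.250.
The F1 is + + / m al, so + + is a parental gamete class with expected frequency (1 − r)/2 = 0.750/2 = 0.3750.
That is 0.3750 = 37.5% of the progeny.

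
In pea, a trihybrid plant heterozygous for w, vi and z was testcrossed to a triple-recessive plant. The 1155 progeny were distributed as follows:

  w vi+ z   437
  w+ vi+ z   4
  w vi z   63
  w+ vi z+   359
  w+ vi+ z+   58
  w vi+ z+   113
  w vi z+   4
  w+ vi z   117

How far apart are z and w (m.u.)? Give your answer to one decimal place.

The two most frequent reciprocal classes, w vi+ z and w+ vi z+, are the parental types, so the F1 was w vi+ z / w+ vi z+.
The two rarest classes, w+ vi+ z and w vi z+, are the double crossovers. Comparing them with the parentals, only the w allele has switched, so w is the middle locus and the order is vi – w – z.
Crossovers in the w–z interval produce the single-crossover classes w vi+ z+ and w+ vi z (113 + 117 = 230) plus the double crossovers (8).
RF(w–z) = (230 + 8) / 1155 = 238/1155 = 0.2061 → 20.6 m.u.

20.6 m.u.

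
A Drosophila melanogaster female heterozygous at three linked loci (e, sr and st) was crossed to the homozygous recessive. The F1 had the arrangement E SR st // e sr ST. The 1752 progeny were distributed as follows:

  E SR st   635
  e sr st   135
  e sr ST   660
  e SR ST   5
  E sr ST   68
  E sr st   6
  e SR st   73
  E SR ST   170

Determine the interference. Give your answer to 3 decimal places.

The two rarest classes, E sr st and e SR ST, are the double crossovers. Comparing them with the parentals, only the sr allele has switched, so sr is the middle locus and the order is e – sr – st.
e–sr: (141 + 11)/1752 = 0.0868; sr–st: (305 + 11)/1752 = 0.1804.
Expected DCO frequency = 0.0868 × 0.1804 ≈ 0.01566; observed = 11/1752 ≈ 0.00628.
Coefficient of coincidence = 0.00628/0.01566 ≈ 0.401; interference = 1 − 0.401 = 0.599.

0.599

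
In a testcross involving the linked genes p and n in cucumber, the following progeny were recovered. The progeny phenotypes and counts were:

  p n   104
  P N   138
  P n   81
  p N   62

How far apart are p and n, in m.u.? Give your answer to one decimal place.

The two most frequent classes, P N (138) and p n (104), are the parental types, so the F1 was P N / p n.
The recombinant classes are P n and p N: 81 + 62 = 143.
Recombination frequency = 143/385 = 0.3714 ≈ 37.1%, i.e. 37.1 m.u.

37.1 m.u.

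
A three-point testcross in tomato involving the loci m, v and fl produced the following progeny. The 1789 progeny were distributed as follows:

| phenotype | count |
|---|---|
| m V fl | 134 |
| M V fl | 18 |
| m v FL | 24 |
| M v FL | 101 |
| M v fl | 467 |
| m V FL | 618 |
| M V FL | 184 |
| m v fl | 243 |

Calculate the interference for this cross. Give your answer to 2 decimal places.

The two most frequent reciprocal classes, M v fl and m V FL, are the parental types, so the F1 was M v fl / m V FL.
The two rarest classes, M V fl and m v FL, are the double crossovers. Comparing them with the parentals, only the v allele has switched, so v is the middle locus and the order is m – v – fl.
m–v: (427 + 42)/1789 = 0.2622; v–fl: (235 + 42)/1789 = 0.1548.
Expected DCO frequency = 0.2622 × 0.1548 ≈ 0.04059; observed = 42/1789 ≈ 0.02348.
Coefficient of coincidence = 0.02348/0.04059 ≈ 0.58; interference = 1 − 0.58 = 0.42.

0.42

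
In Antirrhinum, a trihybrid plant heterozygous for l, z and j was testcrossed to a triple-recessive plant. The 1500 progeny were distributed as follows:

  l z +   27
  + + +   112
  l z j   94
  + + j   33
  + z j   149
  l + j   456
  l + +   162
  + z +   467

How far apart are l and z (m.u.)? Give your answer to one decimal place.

17.7 m.u.

The two most frequent reciprocal classes, + z + and l + j, are the parental types, so the F1 was + z + / l + j.
The two rarest classes, l z + and + + j, are the double crossovers. Comparing them with the parentals, only the l allele has switched, so l is the middle locus and the order is j – l – z.
Crossovers in the l–z interval produce the single-crossover classes + + + and l z j (112 + 94 = 206) plus the double crossovers (60).
RF(l–z) = (206 + 60) / 1500 = 266/1500 = 0.1773 → 17.7 m.u.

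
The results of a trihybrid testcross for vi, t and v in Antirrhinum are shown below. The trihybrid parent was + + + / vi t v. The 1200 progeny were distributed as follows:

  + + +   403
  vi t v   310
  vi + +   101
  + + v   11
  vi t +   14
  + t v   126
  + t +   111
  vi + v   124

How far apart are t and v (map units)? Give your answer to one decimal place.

The two rarest classes, + + v and vi t +, are the double crossovers. Comparing them with the parentals, only the v allele has switched, so v is the middle locus and the order is t – v – vi.
Crossovers in the t–v interval produce the single-crossover classes + t + and vi + v (111 + 124 = 235) plus the double crossovers (25).
RF(t–v) = (235 + 25) / 1200 = 260/1200 = 0.2167 → 21.7 map units.

21.7 map units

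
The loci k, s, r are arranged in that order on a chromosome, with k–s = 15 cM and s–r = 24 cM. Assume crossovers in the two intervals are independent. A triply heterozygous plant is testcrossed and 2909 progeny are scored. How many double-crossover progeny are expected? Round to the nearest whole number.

Map distances give recombination frequencies of 0.150 and 0.240 for the two intervals.
With no interference, expected double-crossover frequency = 0.150 × 0.240 = 0.03600.
Expected number = 0.03600 × 2909 = 104.72 ≈ 105.

105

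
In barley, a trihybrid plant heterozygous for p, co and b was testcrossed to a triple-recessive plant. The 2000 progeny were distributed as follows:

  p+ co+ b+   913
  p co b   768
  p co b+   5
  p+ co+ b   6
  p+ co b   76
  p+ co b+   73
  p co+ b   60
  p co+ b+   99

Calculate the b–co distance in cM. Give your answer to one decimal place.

7.2 cM

The two most frequent reciprocal classes, p co b and p+ co+ b+, are the parental types, so the F1 was p co b / p+ co+ b+.
The two rarest classes, p co b+ and p+ co+ b, are the double crossovers. Comparing them with the parentals, only the b allele has switched, so b is the middle locus and the order is p – b – co.
Crossovers in the b–co interval produce the single-crossover classes p co+ b and p+ co b+ (60 + 73 = 133) plus the double crossovers (11).
RF(b–co) = (133 + 11) / 2000 = 144/2000 = 0.0720 → 7.2 cM.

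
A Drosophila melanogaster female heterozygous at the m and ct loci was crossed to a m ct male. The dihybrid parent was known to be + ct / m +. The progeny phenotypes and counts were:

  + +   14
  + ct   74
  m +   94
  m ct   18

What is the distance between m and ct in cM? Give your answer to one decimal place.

16.0 cM

The recombinant classes are + + and m ct: 14 + 18 = 32.
Recombination frequency = 32/200 = 0.1600 ≈ 16.0%, i.e. 16.0 cM.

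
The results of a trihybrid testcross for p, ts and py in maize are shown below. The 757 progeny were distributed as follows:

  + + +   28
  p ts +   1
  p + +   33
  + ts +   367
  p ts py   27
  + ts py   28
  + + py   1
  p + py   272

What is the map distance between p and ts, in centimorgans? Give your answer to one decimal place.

The two most frequent reciprocal classes, + ts + and p + py, are the parental types, so the F1 was + ts + / p + py.
The two rarest classes, p ts + and + + py, are the double crossovers. Comparing them with the parentals, only the p allele has switched, so p is the middle locus and the order is ts – p – py.
Crossovers in the ts–p interval produce the single-crossover classes + + + and p ts py (28 + 27 = 55) plus the double crossovers (2).
RF(ts–p) = (55 + 2) / 757 = 57/757 = 0.0753 → 7.5 centimorgans.

7.5 centimorgans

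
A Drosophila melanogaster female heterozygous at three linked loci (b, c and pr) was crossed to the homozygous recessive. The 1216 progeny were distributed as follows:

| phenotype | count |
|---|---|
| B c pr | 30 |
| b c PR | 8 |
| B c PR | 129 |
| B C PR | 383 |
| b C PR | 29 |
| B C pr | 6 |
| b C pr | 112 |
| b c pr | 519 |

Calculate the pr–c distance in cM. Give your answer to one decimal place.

The two most frequent reciprocal classes, b c pr and B C PR, are the parental types, so the F1 was b c pr / B C PR.
The two rarest classes, b c PR and B C pr, are the double crossovers. Comparing them with the parentals, only the pr allele has switched, so pr is the middle locus and the order is b – pr – c.
Crossovers in the pr–c interval produce the single-crossover classes b C pr and B c PR (112 + 129 = 241) plus the double crossovers (14).
RF(pr–c) = (241 + 14) / 1216 = 255/1216 = 0.2097 → 21.0 cM.

21.0 cM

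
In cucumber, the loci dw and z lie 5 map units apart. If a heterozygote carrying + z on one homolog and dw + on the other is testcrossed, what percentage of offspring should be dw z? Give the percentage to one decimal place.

2.5%

A map distance of 5 map units corresponds to a recombination frequency of 0.050.
The F1 is + z / dw +, so dw z is a recombinant gamete class with expected frequency r/2 = 0.050/2 = 0.0250.
That is 0.0250 = 2.5% of the progeny.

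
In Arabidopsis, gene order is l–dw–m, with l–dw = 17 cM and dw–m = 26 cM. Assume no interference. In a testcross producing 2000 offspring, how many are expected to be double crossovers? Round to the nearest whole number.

Map distances give recombination frequencies of 0.170 and 0.260 for the two intervals.
With no interference, expected double-crossover frequency = 0.170 × 0.260 = 0.04420.
Expected number = 0.04420 × 2000 = 88.40 ≈ 88.

88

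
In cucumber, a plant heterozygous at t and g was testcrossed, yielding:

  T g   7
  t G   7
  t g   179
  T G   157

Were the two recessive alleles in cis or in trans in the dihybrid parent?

cis

The two most frequent classes are T G (157) and t g (179); these are the parental (non-recombinant) types.
So the F1 carried T G on one chromosome and t g on the other — the recessive alleles are on the same chromosome (cis / coupling).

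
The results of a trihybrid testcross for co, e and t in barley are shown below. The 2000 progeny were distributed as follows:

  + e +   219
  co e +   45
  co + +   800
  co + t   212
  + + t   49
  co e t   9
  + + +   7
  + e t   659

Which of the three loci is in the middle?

co

The two most frequent reciprocal classes, + e t and co + +, are the parental types, so the F1 was + e t / co + +.
The two rarest classes, co e t and + + +, are the double crossovers. Comparing them with the parentals, only the co allele has switched, so co is the middle locus and the order is e – co – t.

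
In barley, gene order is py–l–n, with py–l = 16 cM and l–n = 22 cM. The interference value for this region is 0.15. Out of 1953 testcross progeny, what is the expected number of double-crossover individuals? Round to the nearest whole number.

Map distances give recombination frequencies of 0.160 and 0.220 for the two intervals.
With interference 0.15 (so coincidence = 0.85), expected double-crossover frequency = 0.160 × 0.220 × 0.85 = 0.02992.
Expected number = 0.02992 × 1953 = 58.43 ≈ 58.

58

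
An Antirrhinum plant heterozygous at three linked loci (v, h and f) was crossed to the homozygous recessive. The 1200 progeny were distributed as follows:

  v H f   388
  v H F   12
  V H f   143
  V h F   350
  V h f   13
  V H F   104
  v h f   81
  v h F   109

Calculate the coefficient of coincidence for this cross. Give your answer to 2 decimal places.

0.52

The two most frequent reciprocal classes, v H f and V h F, are the parental types, so the F1 was v H f / V h F.
The two rarest classes, v H F and V h f, are the double crossovers. Comparing them with the parentals, only the f allele has switched, so f is the middle locus and the order is v – f – h.
v–f: (252 + 25)/1200 = 0.2308; f–h: (185 + 25)/1200 = 0.1750.
Expected DCO frequency = 0.2308 × 0.1750 ≈ 0.04039; observed = 25/1200 ≈ 0.02083.
Coefficient of coincidence = 0.02083/0.04039 ≈ 0.52.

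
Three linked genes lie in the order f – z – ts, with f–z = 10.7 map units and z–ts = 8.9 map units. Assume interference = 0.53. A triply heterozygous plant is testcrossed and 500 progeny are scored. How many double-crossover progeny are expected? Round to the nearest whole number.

2

Map distances give recombination frequencies of 0.107 and 0.089 for the two intervals.
With interference 0.53 (so coincidence = 0.47), expected double-crossover frequency = 0.107 × 0.089 × 0.47 = 0.00448.
Expected number = 0.00448 × 500 = 2.24 ≈ 2.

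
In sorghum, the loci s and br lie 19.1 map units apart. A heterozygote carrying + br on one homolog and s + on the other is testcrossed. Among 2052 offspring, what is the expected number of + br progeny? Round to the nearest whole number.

A map distance of 19.1 map units corresponds to a recombination frequency of 0.191.
The F1 is + br / s +, so + br is a parental gamete class with expected frequency (1 − r)/2 = 0.809/2 = 0.4045.
Expected number = 0.4045 × 2052 = 830.03 ≈ 830.

830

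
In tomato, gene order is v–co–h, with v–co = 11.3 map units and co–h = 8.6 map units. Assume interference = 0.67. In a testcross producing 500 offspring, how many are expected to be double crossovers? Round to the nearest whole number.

Map distances give recombination frequencies of 0.113 and 0.086 for the two intervals.
With interference 0.67 (so coincidence = 0.33), expected double-crossover frequency = 0.113 × 0.086 × 0.33 = 0.00321.
Expected number = 0.00321 × 500 = 1.60 ≈ 2.

2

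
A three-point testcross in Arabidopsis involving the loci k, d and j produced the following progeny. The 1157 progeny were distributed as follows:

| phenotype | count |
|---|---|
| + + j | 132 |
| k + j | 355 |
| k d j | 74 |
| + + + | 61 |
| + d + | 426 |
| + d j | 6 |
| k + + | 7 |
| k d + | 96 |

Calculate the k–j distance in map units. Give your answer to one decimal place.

20.8 map units

The two most frequent reciprocal classes, + d + and k + j, are the parental types, so the F1 was + d + / k + j.
The two rarest classes, + d j and k + +, are the double crossovers. Comparing them with the parentals, only the j allele has switched, so j is the middle locus and the order is k – j – d.
Crossovers in the k–j interval produce the single-crossover classes k d + and + + j (96 + 132 = 228) plus the double crossovers (13).
RF(k–j) = (228 + 13) / 1157 = 241/1157 = 0.2083 → 20.8 map units.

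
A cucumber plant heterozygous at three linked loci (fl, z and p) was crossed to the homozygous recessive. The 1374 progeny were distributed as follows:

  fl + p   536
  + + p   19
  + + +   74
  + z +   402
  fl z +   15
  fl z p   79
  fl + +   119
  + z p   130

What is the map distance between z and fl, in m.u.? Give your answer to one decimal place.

The two most frequent reciprocal classes, + z + and fl + p, are the parental types, so the F1 was + z + / fl + p.
The two rarest classes, fl z + and + + p, are the double crossovers. Comparing them with the parentals, only the fl allele has switched, so fl is the middle locus and the order is z – fl – p.
Crossovers in the z–fl interval produce the single-crossover classes + + + and fl z p (74 + 79 = 153) plus the double crossovers (34).
RF(z–fl) = (153 + 34) / 1374 = 187/1374 = 0.1361 → 13.6 m.u.

13.6 m.u.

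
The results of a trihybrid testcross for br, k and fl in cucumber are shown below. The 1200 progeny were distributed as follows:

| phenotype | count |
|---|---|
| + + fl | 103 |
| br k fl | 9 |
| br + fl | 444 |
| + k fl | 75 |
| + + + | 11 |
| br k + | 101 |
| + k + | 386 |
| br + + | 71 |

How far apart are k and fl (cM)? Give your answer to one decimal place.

13.8 cM

The two most frequent reciprocal classes, br + fl and + k +, are the parental types, so the F1 was br + fl / + k +.
The two rarest classes, br k fl and + + +, are the double crossovers. Comparing them with the parentals, only the k allele has switched, so k is the middle locus and the order is fl – k – br.
Crossovers in the fl–k interval produce the single-crossover classes br + + and + k fl (71 + 75 = 146) plus the double crossovers (20).
RF(fl–k) = (146 + 20) / 1200 = 166/1200 = 0.1383 → 13.8 cM.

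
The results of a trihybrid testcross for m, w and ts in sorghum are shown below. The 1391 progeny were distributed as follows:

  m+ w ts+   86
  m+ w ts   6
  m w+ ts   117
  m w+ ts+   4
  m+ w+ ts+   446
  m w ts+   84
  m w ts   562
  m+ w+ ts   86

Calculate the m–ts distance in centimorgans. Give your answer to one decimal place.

12.9 centimorgans

The two most frequent reciprocal classes, m w ts and m+ w+ ts+, are the parental types, so the F1 was m w ts / m+ w+ ts+.
The two rarest classes, m+ w ts and m w+ ts+, are the double crossovers. Comparing them with the parentals, only the m allele has switched, so m is the middle locus and the order is w – m – ts.
Crossovers in the m–ts interval produce the single-crossover classes m w ts+ and m+ w+ ts (84 + 86 = 170) plus the double crossovers (10).
RF(m–ts) = (170 + 10) / 1391 = 180/1391 = 0.1294 → 12.9 centimorgans.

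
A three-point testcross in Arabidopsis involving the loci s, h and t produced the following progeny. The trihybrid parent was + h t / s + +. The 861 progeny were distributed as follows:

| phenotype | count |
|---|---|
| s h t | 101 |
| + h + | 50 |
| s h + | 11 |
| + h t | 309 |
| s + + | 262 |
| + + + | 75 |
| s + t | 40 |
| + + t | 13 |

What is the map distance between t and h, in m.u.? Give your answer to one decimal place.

13.2 m.u.

The two rarest classes, + + t and s h +, are the double crossovers. Comparing them with the parentals, only the h allele has switched, so h is the middle locus and the order is s – h – t.
Crossovers in the h–t interval produce the single-crossover classes + h + and s + t (50 + 40 = 90) plus the double crossovers (24).
RF(h–t) = (90 + 24) / 861 = 114/861 = 0.1324 → 13.2 m.u.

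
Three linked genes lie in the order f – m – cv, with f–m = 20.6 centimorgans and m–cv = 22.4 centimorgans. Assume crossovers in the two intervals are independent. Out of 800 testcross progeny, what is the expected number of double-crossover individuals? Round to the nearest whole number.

37

Map distances give recombination frequencies of 0.206 and 0.224 for the two intervals.
With no interference, expected double-crossover frequency = 0.206 × 0.224 = 0.04614.
Expected number = 0.04614 × 800 = 36.92 ≈ 37.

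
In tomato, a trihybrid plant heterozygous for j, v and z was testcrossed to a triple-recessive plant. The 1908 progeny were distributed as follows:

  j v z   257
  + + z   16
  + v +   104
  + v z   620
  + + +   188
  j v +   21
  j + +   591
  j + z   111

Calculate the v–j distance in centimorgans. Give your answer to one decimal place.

25.3 centimorgans

The two most frequent reciprocal classes, + v z and j + +, are the parental types, so the F1 was + v z / j + +.
The two rarest classes, + + z and j v +, are the double crossovers. Comparing them with the parentals, only the v allele has switched, so v is the middle locus and the order is z – v – j.
Crossovers in the v–j interval produce the single-crossover classes j v z and + + + (257 + 188 = 445) plus the double crossovers (37).
RF(v–j) = (445 + 37) / 1908 = 482/1908 = 0.2526 → 25.3 centimorgans.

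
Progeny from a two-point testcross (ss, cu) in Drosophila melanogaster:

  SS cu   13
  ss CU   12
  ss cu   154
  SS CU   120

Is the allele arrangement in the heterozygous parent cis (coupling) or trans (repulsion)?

The two most frequent classes are SS CU (120) and ss cu (154); these are the parental (non-recombinant) types.
So the F1 carried SS CU on one chromosome and ss cu on the other — the recessive alleles are on the same chromosome (cis / coupling).

cis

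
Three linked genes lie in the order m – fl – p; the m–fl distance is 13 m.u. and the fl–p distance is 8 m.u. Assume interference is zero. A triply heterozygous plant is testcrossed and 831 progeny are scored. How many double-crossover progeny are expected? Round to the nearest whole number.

Map distances give recombination frequencies of 0.130 and 0.080 for the two intervals.
With no interference, expected double-crossover frequency = 0.130 × 0.080 = 0.01040.
Expected number = 0.01040 × 831 = 8.64 ≈ 9.

9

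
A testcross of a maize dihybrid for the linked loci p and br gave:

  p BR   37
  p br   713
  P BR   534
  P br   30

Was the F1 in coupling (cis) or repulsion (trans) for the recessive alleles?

The two most frequent classes are P BR (534) and p br (713); these are the parental (non-recombinant) types.
So the F1 carried P BR on one chromosome and p br on the other — the recessive alleles are on the same chromosome (cis / coupling).

cis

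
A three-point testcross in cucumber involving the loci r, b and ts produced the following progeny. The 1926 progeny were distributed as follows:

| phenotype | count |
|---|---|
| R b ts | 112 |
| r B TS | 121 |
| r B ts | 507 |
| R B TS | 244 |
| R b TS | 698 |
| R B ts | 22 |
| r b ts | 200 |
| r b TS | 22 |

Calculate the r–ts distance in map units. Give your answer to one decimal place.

The two most frequent reciprocal classes, R b TS and r B ts, are the parental types, so the F1 was R b TS / r B ts.
The two rarest classes, r b TS and R B ts, are the double crossovers. Comparing them with the parentals, only the r allele has switched, so r is the middle locus and the order is b – r – ts.
Crossovers in the r–ts interval produce the single-crossover classes R b ts and r B TS (112 + 121 = 233) plus the double crossovers (44).
RF(r–ts) = (233 + 44) / 1926 = 277/1926 = 0.1438 → 14.4 map units.

14.4 map units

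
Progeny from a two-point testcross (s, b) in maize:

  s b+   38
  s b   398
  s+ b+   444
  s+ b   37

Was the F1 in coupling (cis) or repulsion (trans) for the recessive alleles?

The two most frequent classes are s+ b+ (444) and s b (398); these are the parental (non-recombinant) types.
So the F1 carried s+ b+ on one chromosome and s b on the other — the recessive alleles are on the same chromosome (cis / coupling).

cis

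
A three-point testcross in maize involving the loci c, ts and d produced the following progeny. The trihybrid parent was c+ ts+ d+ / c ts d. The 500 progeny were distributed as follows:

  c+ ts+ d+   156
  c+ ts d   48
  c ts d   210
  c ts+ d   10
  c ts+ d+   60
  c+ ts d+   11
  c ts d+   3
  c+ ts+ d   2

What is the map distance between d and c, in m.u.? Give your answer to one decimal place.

22.6 m.u.

The two rarest classes, c+ ts+ d and c ts d+, are the double crossovers. Comparing them with the parentals, only the d allele has switched, so d is the middle locus and the order is ts – d – c.
Crossovers in the d–c interval produce the single-crossover classes c ts+ d+ and c+ ts d (60 + 48 = 108) plus the double crossovers (5).
RF(d–c) = (108 + 5) / 500 = 113/500 = 0.2260 → 22.6 m.u.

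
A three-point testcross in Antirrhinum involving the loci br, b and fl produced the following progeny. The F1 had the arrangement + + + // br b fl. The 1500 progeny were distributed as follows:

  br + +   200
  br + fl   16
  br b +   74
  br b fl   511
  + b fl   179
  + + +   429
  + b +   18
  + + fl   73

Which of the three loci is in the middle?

The two rarest classes, + b + and br + fl, are the double crossovers. Comparing them with the parentals, only the b allele has switched, so b is the middle locus and the order is br – b – fl.

b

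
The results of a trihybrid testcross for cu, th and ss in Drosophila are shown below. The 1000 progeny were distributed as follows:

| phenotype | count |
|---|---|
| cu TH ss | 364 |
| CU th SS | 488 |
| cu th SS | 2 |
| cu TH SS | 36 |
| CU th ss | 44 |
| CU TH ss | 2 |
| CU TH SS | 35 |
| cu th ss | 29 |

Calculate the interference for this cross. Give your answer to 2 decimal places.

The two most frequent reciprocal classes, CU th SS and cu TH ss, are the parental types, so the F1 was CU th SS / cu TH ss.
The two rarest classes, cu th SS and CU TH ss, are the double crossovers. Comparing them with the parentals, only the cu allele has switched, so cu is the middle locus and the order is th – cu – ss.
th–cu: (64 + 4)/1000 = 0.0680; cu–ss: (80 + 4)/1000 = 0.0840.
Expected DCO frequency = 0.0680 × 0.0840 ≈ 0.00571; observed = 4/1000 ≈ 0.00400.
Coefficient of coincidence = 0.00400/0.00571 ≈ 0.70; interference = 1 − 0.70 = 0.30.

0.30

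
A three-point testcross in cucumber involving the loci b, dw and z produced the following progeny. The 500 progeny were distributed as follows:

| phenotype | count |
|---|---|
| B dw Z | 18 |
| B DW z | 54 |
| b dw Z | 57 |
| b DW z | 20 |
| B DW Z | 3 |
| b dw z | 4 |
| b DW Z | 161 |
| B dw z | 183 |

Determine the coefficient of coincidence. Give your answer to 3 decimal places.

The two most frequent reciprocal classes, B dw z and b DW Z, are the parental types, so the F1 was B dw z / b DW Z.
The two rarest classes, b dw z and B DW Z, are the double crossovers. Comparing them with the parentals, only the b allele has switched, so b is the middle locus and the order is dw – b – z.
dw–b: (111 + 7)/500 = 0.2360; b–z: (38 + 7)/500 = 0.0900.
Expected DCO frequency = 0.2360 × 0.0900 ≈ 0.02124; observed = 7/500 ≈ 0.01400.
Coefficient of coincidence = 0.01400/0.02124 ≈ 0.659.

0.659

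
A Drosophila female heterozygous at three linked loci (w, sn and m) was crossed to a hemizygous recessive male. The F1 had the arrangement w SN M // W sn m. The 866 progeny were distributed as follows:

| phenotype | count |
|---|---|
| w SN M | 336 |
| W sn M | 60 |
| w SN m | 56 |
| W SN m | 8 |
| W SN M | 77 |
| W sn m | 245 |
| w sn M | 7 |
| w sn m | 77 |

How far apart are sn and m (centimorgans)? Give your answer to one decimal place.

The two rarest classes, w sn M and W SN m, are the double crossovers. Comparing them with the parentals, only the sn allele has switched, so sn is the middle locus and the order is m – sn – w.
Crossovers in the m–sn interval produce the single-crossover classes w SN m and W sn M (56 + 60 = 116) plus the double crossovers (15).
RF(m–sn) = (116 + 15) / 866 = 131/866 = 0.1513 → 15.1 centimorgans.

15.1 centimorgans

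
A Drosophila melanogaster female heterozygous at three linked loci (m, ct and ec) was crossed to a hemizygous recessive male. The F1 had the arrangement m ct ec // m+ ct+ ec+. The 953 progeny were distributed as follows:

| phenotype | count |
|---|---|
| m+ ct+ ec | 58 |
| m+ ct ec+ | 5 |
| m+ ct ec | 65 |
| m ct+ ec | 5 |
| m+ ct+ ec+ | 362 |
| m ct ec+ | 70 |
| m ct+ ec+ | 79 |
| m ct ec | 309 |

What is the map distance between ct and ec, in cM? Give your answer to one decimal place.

The two rarest classes, m ct+ ec and m+ ct ec+, are the double crossovers. Comparing them with the parentals, only the ct allele has switched, so ct is the middle locus and the order is ec – ct – m.
Crossovers in the ec–ct interval produce the single-crossover classes m ct ec+ and m+ ct+ ec (70 + 58 = 128) plus the double crossovers (10).
RF(ec–ct) = (128 + 10) / 953 = 138/953 = 0.1448 → 14.5 cM.

14.5 cM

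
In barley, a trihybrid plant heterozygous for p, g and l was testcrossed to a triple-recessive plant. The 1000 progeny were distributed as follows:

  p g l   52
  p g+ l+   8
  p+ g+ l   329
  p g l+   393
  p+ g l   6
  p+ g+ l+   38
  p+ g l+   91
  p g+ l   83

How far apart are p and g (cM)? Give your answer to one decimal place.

The two most frequent reciprocal classes, p g l+ and p+ g+ l, are the parental types, so the F1 was p g l+ / p+ g+ l.
The two rarest classes, p g+ l+ and p+ g l, are the double crossovers. Comparing them with the parentals, only the g allele has switched, so g is the middle locus and the order is p – g – l.
Crossovers in the p–g interval produce the single-crossover classes p+ g l+ and p g+ l (91 + 83 = 174) plus the double crossovers (14).
RF(p–g) = (174 + 14) / 1000 = 188/1000 = 0.1880 → 18.8 cM.

18.8 cM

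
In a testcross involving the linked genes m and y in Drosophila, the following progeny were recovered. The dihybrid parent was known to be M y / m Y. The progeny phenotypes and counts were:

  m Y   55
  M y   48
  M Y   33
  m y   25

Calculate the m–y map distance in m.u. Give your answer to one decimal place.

The recombinant classes are M Y and m y: 33 + 25 = 58.
Recombination frequency = 58/161 = 0.3602 ≈ 36.0%, i.e. 36.0 m.u.

36.0 m.u.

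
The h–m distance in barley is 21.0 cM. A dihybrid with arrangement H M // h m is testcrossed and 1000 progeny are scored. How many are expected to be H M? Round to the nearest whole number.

395

A map distance of 21.0 cM corresponds to a recombination frequency of 0.210.
The F1 is H M / h m, so H M is a parental gamete class with expected frequency (1 − r)/2 = 0.790/2 = 0.3950.
Expected number = 0.3950 × 1000 = 395.00 ≈ 395.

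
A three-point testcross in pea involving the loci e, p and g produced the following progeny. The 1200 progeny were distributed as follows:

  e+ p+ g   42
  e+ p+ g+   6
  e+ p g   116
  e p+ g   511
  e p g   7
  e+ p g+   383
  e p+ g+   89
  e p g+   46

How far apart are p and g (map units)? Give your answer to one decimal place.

The two most frequent reciprocal classes, e p+ g and e+ p g+, are the parental types, so the F1 was e p+ g / e+ p g+.
The two rarest classes, e p g and e+ p+ g+, are the double crossovers. Comparing them with the parentals, only the p allele has switched, so p is the middle locus and the order is e – p – g.
Crossovers in the p–g interval produce the single-crossover classes e p+ g+ and e+ p g (89 + 116 = 205) plus the double crossovers (13).
RF(p–g) = (205 + 13) / 1200 = 218/1200 = 0.1817 → 18.2 map units.

18.2 map units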